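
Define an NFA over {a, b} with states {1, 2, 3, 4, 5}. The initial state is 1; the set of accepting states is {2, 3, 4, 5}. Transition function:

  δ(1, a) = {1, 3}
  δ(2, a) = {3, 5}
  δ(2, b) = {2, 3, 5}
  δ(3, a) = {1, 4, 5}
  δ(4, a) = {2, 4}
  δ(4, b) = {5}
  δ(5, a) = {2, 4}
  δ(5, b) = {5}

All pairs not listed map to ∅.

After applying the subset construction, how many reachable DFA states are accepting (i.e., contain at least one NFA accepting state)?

7

Start state of the DFA: {1}.
{1} --a--> {1, 3}  [new]
{1} --b--> ∅  [new]
{1, 3} --a--> {1, 3, 4, 5}  [new]
{1, 3} --b--> ∅  [seen]
∅ --a--> ∅  [seen]
∅ --b--> ∅  [seen]
{1, 3, 4, 5} --a--> {1, 2, 3, 4, 5}  [new]
{1, 3, 4, 5} --b--> {5}  [new]
{1, 2, 3, 4, 5} --a--> {1, 2, 3, 4, 5}  [seen]
{1, 2, 3, 4, 5} --b--> {2, 3, 5}  [new]
{5} --a--> {2, 4}  [new]
{5} --b--> {5}  [seen]
{2, 3, 5} --a--> {1, 2, 3, 4, 5}  [seen]
{2, 3, 5} --b--> {2, 3, 5}  [seen]
{2, 4} --a--> {2, 3, 4, 5}  [new]
{2, 4} --b--> {2, 3, 5}  [seen]
{2, 3, 4, 5} --a--> {1, 2, 3, 4, 5}  [seen]
{2, 3, 4, 5} --b--> {2, 3, 5}  [seen]
Reachable DFA states: {1}, {1, 3}, ∅, {1, 3, 4, 5}, {1, 2, 3, 4, 5}, {5}, {2, 3, 5}, {2, 4}, {2, 3, 4, 5}.
Accepting DFA states (contain an NFA accepting state): {1, 3}, {1, 3, 4, 5}, {1, 2, 3, 4, 5}, {5}, {2, 3, 5}, {2, 4}, {2, 3, 4, 5}.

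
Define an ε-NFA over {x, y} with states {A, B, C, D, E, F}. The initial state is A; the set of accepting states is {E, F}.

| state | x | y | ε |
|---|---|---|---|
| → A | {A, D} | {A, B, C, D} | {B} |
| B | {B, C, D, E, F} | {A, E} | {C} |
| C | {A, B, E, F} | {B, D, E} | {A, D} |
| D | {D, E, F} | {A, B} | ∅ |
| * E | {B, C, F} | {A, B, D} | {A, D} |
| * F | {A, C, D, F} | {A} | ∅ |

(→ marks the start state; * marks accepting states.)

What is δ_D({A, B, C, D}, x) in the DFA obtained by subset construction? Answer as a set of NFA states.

{A, B, C, D, E, F}

δ(A,x) = {A, D}; δ(B,x) = {B, C, D, E, F}; δ(C,x) = {A, B, E, F}; δ(D,x) = {D, E, F}.
Union: {A, B, C, D, E, F}.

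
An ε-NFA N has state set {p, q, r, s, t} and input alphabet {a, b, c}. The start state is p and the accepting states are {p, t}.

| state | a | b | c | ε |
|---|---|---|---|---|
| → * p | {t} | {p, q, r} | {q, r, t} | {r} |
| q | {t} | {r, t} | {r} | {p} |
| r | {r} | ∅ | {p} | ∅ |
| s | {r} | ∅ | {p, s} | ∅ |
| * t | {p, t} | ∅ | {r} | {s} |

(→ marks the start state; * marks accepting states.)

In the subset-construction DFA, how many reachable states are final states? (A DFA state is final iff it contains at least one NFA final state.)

6

Start state of the DFA: {p, r} (ε-closure of the NFA start).
{p, r} --a--> {r, s, t}  [new]
{p, r} --b--> {p, q, r}  [new]
{p, r} --c--> {p, q, r, s, t}  [new]
{r, s, t} --a--> {p, r, s, t}  [new]
{r, s, t} --b--> ∅  [new]
{r, s, t} --c--> {p, r, s}  [new]
{p, q, r} --a--> {r, s, t}  [seen]
{p, q, r} --b--> {p, q, r, s, t}  [seen]
{p, q, r} --c--> {p, q, r, s, t}  [seen]
{p, q, r, s, t} --a--> {p, r, s, t}  [seen]
{p, q, r, s, t} --b--> {p, q, r, s, t}  [seen]
{p, q, r, s, t} --c--> {p, q, r, s, t}  [seen]
{p, r, s, t} --a--> {p, r, s, t}  [seen]
{p, r, s, t} --b--> {p, q, r}  [seen]
{p, r, s, t} --c--> {p, q, r, s, t}  [seen]
∅ --a--> ∅  [seen]
∅ --b--> ∅  [seen]
∅ --c--> ∅  [seen]
{p, r, s} --a--> {r, s, t}  [seen]
{p, r, s} --b--> {p, q, r}  [seen]
{p, r, s} --c--> {p, q, r, s, t}  [seen]
Reachable DFA states: {p, r}, {r, s, t}, {p, q, r}, {p, q, r, s, t}, {p, r, s, t}, ∅, {p, r, s}.
Accepting DFA states (contain an NFA accepting state): {p, r}, {r, s, t}, {p, q, r}, {p, q, r, s, t}, {p, r, s, t}, {p, r, s}.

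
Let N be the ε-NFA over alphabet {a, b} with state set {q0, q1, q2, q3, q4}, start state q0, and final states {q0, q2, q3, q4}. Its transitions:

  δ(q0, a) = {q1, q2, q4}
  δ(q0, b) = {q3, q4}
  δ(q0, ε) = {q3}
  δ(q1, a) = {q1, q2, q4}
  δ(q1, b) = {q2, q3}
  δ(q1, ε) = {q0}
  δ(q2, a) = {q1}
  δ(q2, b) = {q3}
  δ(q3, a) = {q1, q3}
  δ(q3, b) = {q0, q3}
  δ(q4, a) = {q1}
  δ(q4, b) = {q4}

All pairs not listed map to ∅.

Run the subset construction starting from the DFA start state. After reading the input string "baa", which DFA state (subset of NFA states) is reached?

{q0, q1, q2, q3, q4}

Start: {q0, q3}.
δ(q0,b) = {q3, q4}; δ(q3,b) = {q0, q3}.
Union: {q0, q3, q4}.
After b: {q0, q3, q4}.
δ(q0,a) = {q1, q2, q4}; δ(q3,a) = {q1, q3}; δ(q4,a) = {q1}.
Union: {q1, q2, q3, q4}.
ε-closure gives {q0, q1, q2, q3, q4}.
After a: {q0, q1, q2, q3, q4}.
δ(q0,a) = {q1, q2, q4}; δ(q1,a) = {q1, q2, q4}; δ(q2,a) = {q1}; δ(q3,a) = {q1, q3}; δ(q4,a) = {q1}.
Union: {q1, q2, q3, q4}.
ε-closure gives {q0, q1, q2, q3, q4}.
After a: {q0, q1, q2, q3, q4}.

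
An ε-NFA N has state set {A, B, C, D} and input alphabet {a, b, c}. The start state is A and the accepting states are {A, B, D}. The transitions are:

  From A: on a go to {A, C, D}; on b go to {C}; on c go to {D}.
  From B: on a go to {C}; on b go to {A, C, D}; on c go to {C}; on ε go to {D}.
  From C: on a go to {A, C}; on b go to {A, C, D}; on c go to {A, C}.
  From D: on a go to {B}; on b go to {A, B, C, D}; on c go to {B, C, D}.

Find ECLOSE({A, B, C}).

Begin with {A, B, C}.
B →ε {D}; add D.
ε-closure = {A, B, C, D}.

{A, B, C, D}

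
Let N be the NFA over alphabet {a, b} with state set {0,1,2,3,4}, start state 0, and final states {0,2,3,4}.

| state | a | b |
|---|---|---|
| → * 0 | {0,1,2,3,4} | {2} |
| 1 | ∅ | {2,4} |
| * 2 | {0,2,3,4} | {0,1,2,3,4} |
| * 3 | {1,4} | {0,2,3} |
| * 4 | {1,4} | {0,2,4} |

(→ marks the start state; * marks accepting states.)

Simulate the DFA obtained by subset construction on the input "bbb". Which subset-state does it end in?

Start: {0}.
δ(0,b) = {2}.
Union: {2}.
After b: {2}.
δ(2,b) = {0,1,2,3,4}.
Union: {0,1,2,3,4}.
After b: {0,1,2,3,4}.
δ(0,b) = {2}; δ(1,b) = {2,4}; δ(2,b) = {0,1,2,3,4}; δ(3,b) = {0,2,3}; δ(4,b) = {0,2,4}.
Union: {0,1,2,3,4}.
After b: {0,1,2,3,4}.

{0,1,2,3,4}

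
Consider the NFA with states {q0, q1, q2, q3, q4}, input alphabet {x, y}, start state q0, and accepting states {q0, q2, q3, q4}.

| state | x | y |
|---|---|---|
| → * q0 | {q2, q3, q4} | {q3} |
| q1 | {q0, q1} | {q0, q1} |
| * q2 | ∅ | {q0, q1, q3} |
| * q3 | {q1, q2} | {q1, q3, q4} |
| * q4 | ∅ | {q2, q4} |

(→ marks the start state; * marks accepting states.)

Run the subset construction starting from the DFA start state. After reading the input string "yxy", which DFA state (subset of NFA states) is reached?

Start: {q0}.
δ(q0,y) = {q3}.
Union: {q3}.
After y: {q3}.
δ(q3,x) = {q1, q2}.
Union: {q1, q2}.
After x: {q1, q2}.
δ(q1,y) = {q0, q1}; δ(q2,y) = {q0, q1, q3}.
Union: {q0, q1, q3}.
After y: {q0, q1, q3}.

{q0, q1, q3}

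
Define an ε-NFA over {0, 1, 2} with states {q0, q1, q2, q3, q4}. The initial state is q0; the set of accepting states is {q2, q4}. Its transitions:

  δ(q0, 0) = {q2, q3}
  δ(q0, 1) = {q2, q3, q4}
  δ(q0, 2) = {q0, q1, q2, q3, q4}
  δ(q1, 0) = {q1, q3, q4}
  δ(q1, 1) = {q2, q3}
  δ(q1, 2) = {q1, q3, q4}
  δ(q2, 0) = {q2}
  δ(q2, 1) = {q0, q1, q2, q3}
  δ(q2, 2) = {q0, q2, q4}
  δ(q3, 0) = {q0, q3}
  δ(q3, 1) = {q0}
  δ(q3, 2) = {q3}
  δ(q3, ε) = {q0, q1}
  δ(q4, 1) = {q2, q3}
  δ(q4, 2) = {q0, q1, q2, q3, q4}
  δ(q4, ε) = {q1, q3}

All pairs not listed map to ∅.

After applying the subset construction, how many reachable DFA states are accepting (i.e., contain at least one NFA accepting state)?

Start state of the DFA: {q0} (ε-closure of the NFA start).
{q0} --0--> {q0, q1, q2, q3}  [new]
{q0} --1--> {q0, q1, q2, q3, q4}  [new]
{q0} --2--> {q0, q1, q2, q3, q4}  [seen]
{q0, q1, q2, q3} --0--> {q0, q1, q2, q3, q4}  [seen]
{q0, q1, q2, q3} --1--> {q0, q1, q2, q3, q4}  [seen]
{q0, q1, q2, q3} --2--> {q0, q1, q2, q3, q4}  [seen]
{q0, q1, q2, q3, q4} --0--> {q0, q1, q2, q3, q4}  [seen]
{q0, q1, q2, q3, q4} --1--> {q0, q1, q2, q3, q4}  [seen]
{q0, q1, q2, q3, q4} --2--> {q0, q1, q2, q3, q4}  [seen]
Reachable DFA states: {q0}, {q0, q1, q2, q3}, {q0, q1, q2, q3, q4}.
Accepting DFA states (contain an NFA accepting state): {q0, q1, q2, q3}, {q0, q1, q2, q3, q4}.

2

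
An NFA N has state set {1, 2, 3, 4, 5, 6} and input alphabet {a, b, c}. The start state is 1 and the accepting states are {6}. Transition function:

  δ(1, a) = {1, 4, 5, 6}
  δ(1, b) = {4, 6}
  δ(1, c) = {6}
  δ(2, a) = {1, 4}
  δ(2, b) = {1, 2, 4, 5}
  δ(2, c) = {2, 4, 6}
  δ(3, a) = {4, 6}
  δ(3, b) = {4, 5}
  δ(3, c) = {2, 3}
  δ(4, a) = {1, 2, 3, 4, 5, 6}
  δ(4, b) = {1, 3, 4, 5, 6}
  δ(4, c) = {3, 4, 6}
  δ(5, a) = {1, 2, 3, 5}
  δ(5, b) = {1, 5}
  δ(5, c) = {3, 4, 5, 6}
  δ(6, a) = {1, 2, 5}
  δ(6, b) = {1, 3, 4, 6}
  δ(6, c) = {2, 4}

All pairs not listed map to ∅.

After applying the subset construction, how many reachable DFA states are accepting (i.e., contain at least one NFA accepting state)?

9

Start state of the DFA: {1}.
{1} --a--> {1, 4, 5, 6}  [new]
{1} --b--> {4, 6}  [new]
{1} --c--> {6}  [new]
{1, 4, 5, 6} --a--> {1, 2, 3, 4, 5, 6}  [new]
{1, 4, 5, 6} --b--> {1, 3, 4, 5, 6}  [new]
{1, 4, 5, 6} --c--> {2, 3, 4, 5, 6}  [new]
{4, 6} --a--> {1, 2, 3, 4, 5, 6}  [seen]
{4, 6} --b--> {1, 3, 4, 5, 6}  [seen]
{4, 6} --c--> {2, 3, 4, 6}  [new]
{6} --a--> {1, 2, 5}  [new]
{6} --b--> {1, 3, 4, 6}  [new]
{6} --c--> {2, 4}  [new]
{1, 2, 3, 4, 5, 6} --a--> {1, 2, 3, 4, 5, 6}  [seen]
{1, 2, 3, 4, 5, 6} --b--> {1, 2, 3, 4, 5, 6}  [seen]
{1, 2, 3, 4, 5, 6} --c--> {2, 3, 4, 5, 6}  [seen]
{1, 3, 4, 5, 6} --a--> {1, 2, 3, 4, 5, 6}  [seen]
{1, 3, 4, 5, 6} --b--> {1, 3, 4, 5, 6}  [seen]
{1, 3, 4, 5, 6} --c--> {2, 3, 4, 5, 6}  [seen]
{2, 3, 4, 5, 6} --a--> {1, 2, 3, 4, 5, 6}  [seen]
{2, 3, 4, 5, 6} --b--> {1, 2, 3, 4, 5, 6}  [seen]
{2, 3, 4, 5, 6} --c--> {2, 3, 4, 5, 6}  [seen]
{2, 3, 4, 6} --a--> {1, 2, 3, 4, 5, 6}  [seen]
{2, 3, 4, 6} --b--> {1, 2, 3, 4, 5, 6}  [seen]
{2, 3, 4, 6} --c--> {2, 3, 4, 6}  [seen]
{1, 2, 5} --a--> {1, 2, 3, 4, 5, 6}  [seen]
{1, 2, 5} --b--> {1, 2, 4, 5, 6}  [new]
{1, 2, 5} --c--> {2, 3, 4, 5, 6}  [seen]
{1, 3, 4, 6} --a--> {1, 2, 3, 4, 5, 6}  [seen]
{1, 3, 4, 6} --b--> {1, 3, 4, 5, 6}  [seen]
{1, 3, 4, 6} --c--> {2, 3, 4, 6}  [seen]
{2, 4} --a--> {1, 2, 3, 4, 5, 6}  [seen]
{2, 4} --b--> {1, 2, 3, 4, 5, 6}  [seen]
{2, 4} --c--> {2, 3, 4, 6}  [seen]
{1, 2, 4, 5, 6} --a--> {1, 2, 3, 4, 5, 6}  [seen]
{1, 2, 4, 5, 6} --b--> {1, 2, 3, 4, 5, 6}  [seen]
{1, 2, 4, 5, 6} --c--> {2, 3, 4, 5, 6}  [seen]
Reachable DFA states: {1}, {1, 4, 5, 6}, {4, 6}, {6}, {1, 2, 3, 4, 5, 6}, {1, 3, 4, 5, 6}, {2, 3, 4, 5, 6}, {2, 3, 4, 6}, {1, 2, 5}, {1, 3, 4, 6}, {2, 4}, {1, 2, 4, 5, 6}.
Accepting DFA states (contain an NFA accepting state): {1, 4, 5, 6}, {4, 6}, {6}, {1, 2, 3, 4, 5, 6}, {1, 3, 4, 5, 6}, {2, 3, 4, 5, 6}, {2, 3, 4, 6}, {1, 3, 4, 6}, {1, 2, 4, 5, 6}.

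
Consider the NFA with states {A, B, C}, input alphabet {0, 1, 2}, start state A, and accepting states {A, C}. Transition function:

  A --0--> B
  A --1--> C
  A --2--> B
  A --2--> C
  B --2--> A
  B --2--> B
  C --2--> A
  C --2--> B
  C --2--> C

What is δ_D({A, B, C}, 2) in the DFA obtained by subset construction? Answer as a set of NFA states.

δ(A,2) = {B, C}; δ(B,2) = {A, B}; δ(C,2) = {A, B, C}.
Union: {A, B, C}.

{A, B, C}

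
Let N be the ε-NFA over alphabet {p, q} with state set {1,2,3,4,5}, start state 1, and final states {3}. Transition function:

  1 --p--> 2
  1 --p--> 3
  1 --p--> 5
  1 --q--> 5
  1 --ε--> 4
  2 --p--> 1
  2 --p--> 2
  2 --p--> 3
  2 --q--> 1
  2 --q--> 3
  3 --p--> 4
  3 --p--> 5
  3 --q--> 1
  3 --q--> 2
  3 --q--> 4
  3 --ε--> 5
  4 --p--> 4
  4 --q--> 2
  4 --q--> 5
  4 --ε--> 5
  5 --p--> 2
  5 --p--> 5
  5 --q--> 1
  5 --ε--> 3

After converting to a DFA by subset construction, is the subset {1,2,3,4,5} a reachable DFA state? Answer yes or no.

Start state of the DFA: {1,3,4,5} (ε-closure of the NFA start).
{1,3,4,5} --p--> {2,3,4,5}  [new]
{1,3,4,5} --q--> {1,2,3,4,5}  [new]
{2,3,4,5} --p--> {1,2,3,4,5}  [seen]
{2,3,4,5} --q--> {1,2,3,4,5}  [seen]
{1,2,3,4,5} --p--> {1,2,3,4,5}  [seen]
{1,2,3,4,5} --q--> {1,2,3,4,5}  [seen]
Reachable DFA states: {1,3,4,5}, {2,3,4,5}, {1,2,3,4,5}.
{1,2,3,4,5} is among them.

yes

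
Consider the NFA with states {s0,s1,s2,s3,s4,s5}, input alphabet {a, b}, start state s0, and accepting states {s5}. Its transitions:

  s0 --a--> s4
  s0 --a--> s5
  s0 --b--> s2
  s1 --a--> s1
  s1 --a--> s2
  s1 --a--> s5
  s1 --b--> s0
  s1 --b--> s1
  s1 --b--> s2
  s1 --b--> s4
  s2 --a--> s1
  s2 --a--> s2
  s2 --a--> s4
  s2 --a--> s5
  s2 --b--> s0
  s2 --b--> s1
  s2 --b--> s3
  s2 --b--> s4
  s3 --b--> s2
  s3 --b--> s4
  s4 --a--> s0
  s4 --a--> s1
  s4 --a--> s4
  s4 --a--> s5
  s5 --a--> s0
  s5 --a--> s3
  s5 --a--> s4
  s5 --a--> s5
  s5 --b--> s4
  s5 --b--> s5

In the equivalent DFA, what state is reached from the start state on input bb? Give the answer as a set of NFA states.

Start: {s0}.
δ(s0,b) = {s2}.
Union: {s2}.
After b: {s2}.
δ(s2,b) = {s0,s1,s3,s4}.
Union: {s0,s1,s3,s4}.
After b: {s0,s1,s3,s4}.

{s0,s1,s3,s4}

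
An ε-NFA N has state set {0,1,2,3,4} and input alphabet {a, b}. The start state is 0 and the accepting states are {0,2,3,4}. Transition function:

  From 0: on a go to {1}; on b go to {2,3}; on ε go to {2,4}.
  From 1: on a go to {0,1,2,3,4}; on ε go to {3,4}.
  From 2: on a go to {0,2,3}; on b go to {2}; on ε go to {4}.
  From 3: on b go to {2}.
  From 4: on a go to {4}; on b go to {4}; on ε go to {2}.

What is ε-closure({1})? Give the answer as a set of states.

{1,2,3,4}

Begin with {1}.
1 →ε {3,4}; add 3, 4.
4 →ε {2}; add 2.
ε-closure = {1,2,3,4}.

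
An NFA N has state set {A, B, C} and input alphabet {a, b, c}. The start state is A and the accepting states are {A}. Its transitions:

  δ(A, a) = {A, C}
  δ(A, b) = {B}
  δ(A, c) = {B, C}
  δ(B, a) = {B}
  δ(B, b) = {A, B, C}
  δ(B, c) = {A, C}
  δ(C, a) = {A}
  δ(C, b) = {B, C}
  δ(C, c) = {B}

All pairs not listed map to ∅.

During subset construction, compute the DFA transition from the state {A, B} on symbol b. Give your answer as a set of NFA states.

{A, B, C}

δ(A,b) = {B}; δ(B,b) = {A, B, C}.
Union: {A, B, C}.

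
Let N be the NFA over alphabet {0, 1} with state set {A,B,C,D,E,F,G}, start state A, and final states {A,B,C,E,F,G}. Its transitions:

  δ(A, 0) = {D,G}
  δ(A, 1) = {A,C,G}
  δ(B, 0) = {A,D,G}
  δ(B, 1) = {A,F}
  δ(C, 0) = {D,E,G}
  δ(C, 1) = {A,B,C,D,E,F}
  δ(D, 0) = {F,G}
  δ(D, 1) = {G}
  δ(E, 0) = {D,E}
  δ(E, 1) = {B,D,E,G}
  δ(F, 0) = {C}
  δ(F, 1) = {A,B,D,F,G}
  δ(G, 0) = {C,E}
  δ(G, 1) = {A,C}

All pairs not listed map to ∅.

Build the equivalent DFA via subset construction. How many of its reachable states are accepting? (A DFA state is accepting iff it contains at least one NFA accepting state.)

Start state of the DFA: {A}.
{A} --0--> {D,G}  [new]
{A} --1--> {A,C,G}  [new]
{D,G} --0--> {C,E,F,G}  [new]
{D,G} --1--> {A,C,G}  [seen]
{A,C,G} --0--> {C,D,E,G}  [new]
{A,C,G} --1--> {A,B,C,D,E,F,G}  [new]
{C,E,F,G} --0--> {C,D,E,G}  [seen]
{C,E,F,G} --1--> {A,B,C,D,E,F,G}  [seen]
{C,D,E,G} --0--> {C,D,E,F,G}  [new]
{C,D,E,G} --1--> {A,B,C,D,E,F,G}  [seen]
{A,B,C,D,E,F,G} --0--> {A,C,D,E,F,G}  [new]
{A,B,C,D,E,F,G} --1--> {A,B,C,D,E,F,G}  [seen]
{C,D,E,F,G} --0--> {C,D,E,F,G}  [seen]
{C,D,E,F,G} --1--> {A,B,C,D,E,F,G}  [seen]
{A,C,D,E,F,G} --0--> {C,D,E,F,G}  [seen]
{A,C,D,E,F,G} --1--> {A,B,C,D,E,F,G}  [seen]
Reachable DFA states: {A}, {D,G}, {A,C,G}, {C,E,F,G}, {C,D,E,G}, {A,B,C,D,E,F,G}, {C,D,E,F,G}, {A,C,D,E,F,G}.
Accepting DFA states (contain an NFA accepting state): {A}, {D,G}, {A,C,G}, {C,E,F,G}, {C,D,E,G}, {A,B,C,D,E,F,G}, {C,D,E,F,G}, {A,C,D,E,F,G}.

8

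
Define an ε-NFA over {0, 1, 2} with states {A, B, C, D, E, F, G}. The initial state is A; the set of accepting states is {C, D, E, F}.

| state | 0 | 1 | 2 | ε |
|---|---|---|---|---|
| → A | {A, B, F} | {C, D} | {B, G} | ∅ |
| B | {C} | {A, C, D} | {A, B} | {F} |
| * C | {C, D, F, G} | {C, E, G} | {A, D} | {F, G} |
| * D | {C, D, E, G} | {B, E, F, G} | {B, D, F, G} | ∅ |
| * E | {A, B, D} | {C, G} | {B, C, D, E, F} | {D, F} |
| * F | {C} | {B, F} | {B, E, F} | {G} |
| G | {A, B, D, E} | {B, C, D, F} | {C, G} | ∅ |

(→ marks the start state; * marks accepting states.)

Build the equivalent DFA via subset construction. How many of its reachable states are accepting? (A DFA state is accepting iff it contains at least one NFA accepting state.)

Start state of the DFA: {A} (ε-closure of the NFA start).
{A} --0--> {A, B, F, G}  [new]
{A} --1--> {C, D, F, G}  [new]
{A} --2--> {B, F, G}  [new]
{A, B, F, G} --0--> {A, B, C, D, E, F, G}  [new]
{A, B, F, G} --1--> {A, B, C, D, F, G}  [new]
{A, B, F, G} --2--> {A, B, C, D, E, F, G}  [seen]
{C, D, F, G} --0--> {A, B, C, D, E, F, G}  [seen]
{C, D, F, G} --1--> {B, C, D, E, F, G}  [new]
{C, D, F, G} --2--> {A, B, C, D, E, F, G}  [seen]
{B, F, G} --0--> {A, B, C, D, E, F, G}  [seen]
{B, F, G} --1--> {A, B, C, D, F, G}  [seen]
{B, F, G} --2--> {A, B, C, D, E, F, G}  [seen]
{A, B, C, D, E, F, G} --0--> {A, B, C, D, E, F, G}  [seen]
{A, B, C, D, E, F, G} --1--> {A, B, C, D, E, F, G}  [seen]
{A, B, C, D, E, F, G} --2--> {A, B, C, D, E, F, G}  [seen]
{A, B, C, D, F, G} --0--> {A, B, C, D, E, F, G}  [seen]
{A, B, C, D, F, G} --1--> {A, B, C, D, E, F, G}  [seen]
{A, B, C, D, F, G} --2--> {A, B, C, D, E, F, G}  [seen]
{B, C, D, E, F, G} --0--> {A, B, C, D, E, F, G}  [seen]
{B, C, D, E, F, G} --1--> {A, B, C, D, E, F, G}  [seen]
{B, C, D, E, F, G} --2--> {A, B, C, D, E, F, G}  [seen]
Reachable DFA states: {A}, {A, B, F, G}, {C, D, F, G}, {B, F, G}, {A, B, C, D, E, F, G}, {A, B, C, D, F, G}, {B, C, D, E, F, G}.
Accepting DFA states (contain an NFA accepting state): {A, B, F, G}, {C, D, F, G}, {B, F, G}, {A, B, C, D, E, F, G}, {A, B, C, D, F, G}, {B, C, D, E, F, G}.

6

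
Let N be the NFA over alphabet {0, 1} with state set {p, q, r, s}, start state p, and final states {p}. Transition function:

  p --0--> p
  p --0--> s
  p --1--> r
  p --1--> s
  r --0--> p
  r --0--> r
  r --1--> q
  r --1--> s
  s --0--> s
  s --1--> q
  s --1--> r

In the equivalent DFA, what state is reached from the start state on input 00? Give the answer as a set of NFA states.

Start: {p}.
δ(p,0) = {p, s}.
Union: {p, s}.
After 0: {p, s}.
δ(p,0) = {p, s}; δ(s,0) = {s}.
Union: {p, s}.
After 0: {p, s}.

{p, s}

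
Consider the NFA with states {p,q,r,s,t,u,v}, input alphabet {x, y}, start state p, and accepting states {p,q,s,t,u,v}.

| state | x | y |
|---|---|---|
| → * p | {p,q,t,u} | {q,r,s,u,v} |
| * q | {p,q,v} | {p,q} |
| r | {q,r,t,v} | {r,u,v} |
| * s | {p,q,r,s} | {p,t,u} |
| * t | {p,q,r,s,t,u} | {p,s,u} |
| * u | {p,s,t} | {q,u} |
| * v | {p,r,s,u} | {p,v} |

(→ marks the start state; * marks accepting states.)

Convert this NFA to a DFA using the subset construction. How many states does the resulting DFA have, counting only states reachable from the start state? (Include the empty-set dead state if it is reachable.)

Start state of the DFA: {p}.
{p} --x--> {p,q,t,u}  [new]
{p} --y--> {q,r,s,u,v}  [new]
{p,q,t,u} --x--> {p,q,r,s,t,u,v}  [new]
{p,q,t,u} --y--> {p,q,r,s,u,v}  [new]
{q,r,s,u,v} --x--> {p,q,r,s,t,u,v}  [seen]
{q,r,s,u,v} --y--> {p,q,r,t,u,v}  [new]
{p,q,r,s,t,u,v} --x--> {p,q,r,s,t,u,v}  [seen]
{p,q,r,s,t,u,v} --y--> {p,q,r,s,t,u,v}  [seen]
{p,q,r,s,u,v} --x--> {p,q,r,s,t,u,v}  [seen]
{p,q,r,s,u,v} --y--> {p,q,r,s,t,u,v}  [seen]
{p,q,r,t,u,v} --x--> {p,q,r,s,t,u,v}  [seen]
{p,q,r,t,u,v} --y--> {p,q,r,s,u,v}  [seen]
Reachable DFA states: {p}, {p,q,t,u}, {q,r,s,u,v}, {p,q,r,s,t,u,v}, {p,q,r,s,u,v}, {p,q,r,t,u,v}.

6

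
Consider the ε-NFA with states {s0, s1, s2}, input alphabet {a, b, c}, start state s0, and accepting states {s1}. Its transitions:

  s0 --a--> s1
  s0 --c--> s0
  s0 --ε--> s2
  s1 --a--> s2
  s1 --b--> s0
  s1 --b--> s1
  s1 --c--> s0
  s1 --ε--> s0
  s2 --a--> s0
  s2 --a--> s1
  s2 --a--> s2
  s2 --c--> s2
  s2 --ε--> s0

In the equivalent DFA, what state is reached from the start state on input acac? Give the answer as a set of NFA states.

{s0, s2}

Start: {s0, s2}.
δ(s0,a) = {s1}; δ(s2,a) = {s0, s1, s2}.
Union: {s0, s1, s2}.
After a: {s0, s1, s2}.
δ(s0,c) = {s0}; δ(s1,c) = {s0}; δ(s2,c) = {s2}.
Union: {s0, s2}.
After c: {s0, s2}.
δ(s0,a) = {s1}; δ(s2,a) = {s0, s1, s2}.
Union: {s0, s1, s2}.
After a: {s0, s1, s2}.
δ(s0,c) = {s0}; δ(s1,c) = {s0}; δ(s2,c) = {s2}.
Union: {s0, s2}.
After c: {s0, s2}.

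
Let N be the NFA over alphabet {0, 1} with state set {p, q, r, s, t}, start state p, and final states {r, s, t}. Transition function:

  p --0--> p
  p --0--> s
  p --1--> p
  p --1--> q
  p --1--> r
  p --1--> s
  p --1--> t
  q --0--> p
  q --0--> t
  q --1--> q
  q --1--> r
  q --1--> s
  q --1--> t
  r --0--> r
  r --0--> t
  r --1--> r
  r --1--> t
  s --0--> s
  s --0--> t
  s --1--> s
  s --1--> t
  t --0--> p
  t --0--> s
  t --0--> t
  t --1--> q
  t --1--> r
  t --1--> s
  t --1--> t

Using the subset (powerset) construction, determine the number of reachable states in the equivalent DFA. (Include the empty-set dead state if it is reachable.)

5

Start state of the DFA: {p}.
{p} --0--> {p, s}  [new]
{p} --1--> {p, q, r, s, t}  [new]
{p, s} --0--> {p, s, t}  [new]
{p, s} --1--> {p, q, r, s, t}  [seen]
{p, q, r, s, t} --0--> {p, r, s, t}  [new]
{p, q, r, s, t} --1--> {p, q, r, s, t}  [seen]
{p, s, t} --0--> {p, s, t}  [seen]
{p, s, t} --1--> {p, q, r, s, t}  [seen]
{p, r, s, t} --0--> {p, r, s, t}  [seen]
{p, r, s, t} --1--> {p, q, r, s, t}  [seen]
Reachable DFA states: {p}, {p, s}, {p, q, r, s, t}, {p, s, t}, {p, r, s, t}.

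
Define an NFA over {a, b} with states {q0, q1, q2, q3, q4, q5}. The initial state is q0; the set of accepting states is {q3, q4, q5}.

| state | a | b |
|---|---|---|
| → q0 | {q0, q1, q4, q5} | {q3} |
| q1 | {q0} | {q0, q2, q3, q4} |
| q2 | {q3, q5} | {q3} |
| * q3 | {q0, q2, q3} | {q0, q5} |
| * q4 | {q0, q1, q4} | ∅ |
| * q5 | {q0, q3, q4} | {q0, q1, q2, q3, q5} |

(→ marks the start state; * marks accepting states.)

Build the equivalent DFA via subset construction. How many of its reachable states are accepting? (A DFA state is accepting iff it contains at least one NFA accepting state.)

Start state of the DFA: {q0}.
{q0} --a--> {q0, q1, q4, q5}  [new]
{q0} --b--> {q3}  [new]
{q0, q1, q4, q5} --a--> {q0, q1, q3, q4, q5}  [new]
{q0, q1, q4, q5} --b--> {q0, q1, q2, q3, q4, q5}  [new]
{q3} --a--> {q0, q2, q3}  [new]
{q3} --b--> {q0, q5}  [new]
{q0, q1, q3, q4, q5} --a--> {q0, q1, q2, q3, q4, q5}  [seen]
{q0, q1, q3, q4, q5} --b--> {q0, q1, q2, q3, q4, q5}  [seen]
{q0, q1, q2, q3, q4, q5} --a--> {q0, q1, q2, q3, q4, q5}  [seen]
{q0, q1, q2, q3, q4, q5} --b--> {q0, q1, q2, q3, q4, q5}  [seen]
{q0, q2, q3} --a--> {q0, q1, q2, q3, q4, q5}  [seen]
{q0, q2, q3} --b--> {q0, q3, q5}  [new]
{q0, q5} --a--> {q0, q1, q3, q4, q5}  [seen]
{q0, q5} --b--> {q0, q1, q2, q3, q5}  [new]
{q0, q3, q5} --a--> {q0, q1, q2, q3, q4, q5}  [seen]
{q0, q3, q5} --b--> {q0, q1, q2, q3, q5}  [seen]
{q0, q1, q2, q3, q5} --a--> {q0, q1, q2, q3, q4, q5}  [seen]
{q0, q1, q2, q3, q5} --b--> {q0, q1, q2, q3, q4, q5}  [seen]
Reachable DFA states: {q0}, {q0, q1, q4, q5}, {q3}, {q0, q1, q3, q4, q5}, {q0, q1, q2, q3, q4, q5}, {q0, q2, q3}, {q0, q5}, {q0, q3, q5}, {q0, q1, q2, q3, q5}.
Accepting DFA states (contain an NFA accepting state): {q0, q1, q4, q5}, {q3}, {q0, q1, q3, q4, q5}, {q0, q1, q2, q3, q4, q5}, {q0, q2, q3}, {q0, q5}, {q0, q3, q5}, {q0, q1, q2, q3, q5}.

8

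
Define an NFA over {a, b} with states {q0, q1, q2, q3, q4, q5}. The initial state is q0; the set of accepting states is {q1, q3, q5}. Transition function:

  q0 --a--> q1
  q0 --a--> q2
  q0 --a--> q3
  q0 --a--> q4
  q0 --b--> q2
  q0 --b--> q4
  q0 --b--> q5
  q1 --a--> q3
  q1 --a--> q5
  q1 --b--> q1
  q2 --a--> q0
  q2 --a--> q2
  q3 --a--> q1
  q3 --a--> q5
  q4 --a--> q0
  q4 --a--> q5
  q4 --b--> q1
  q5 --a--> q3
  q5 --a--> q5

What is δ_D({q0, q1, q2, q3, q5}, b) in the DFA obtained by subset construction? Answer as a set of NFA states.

{q1, q2, q4, q5}

δ(q0,b) = {q2, q4, q5}; δ(q1,b) = {q1}; δ(q2,b) = ∅; δ(q3,b) = ∅; δ(q5,b) = ∅.
Union: {q1, q2, q4, q5}.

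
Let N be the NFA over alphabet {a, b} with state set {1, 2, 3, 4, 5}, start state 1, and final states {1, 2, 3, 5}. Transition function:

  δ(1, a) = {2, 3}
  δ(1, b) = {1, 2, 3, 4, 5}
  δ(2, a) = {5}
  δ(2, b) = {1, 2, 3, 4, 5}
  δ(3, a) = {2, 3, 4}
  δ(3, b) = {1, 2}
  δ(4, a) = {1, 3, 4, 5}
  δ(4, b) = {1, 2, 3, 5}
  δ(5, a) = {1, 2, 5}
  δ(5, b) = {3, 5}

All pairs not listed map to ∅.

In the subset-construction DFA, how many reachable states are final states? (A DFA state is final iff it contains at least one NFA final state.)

Start state of the DFA: {1}.
{1} --a--> {2, 3}  [new]
{1} --b--> {1, 2, 3, 4, 5}  [new]
{2, 3} --a--> {2, 3, 4, 5}  [new]
{2, 3} --b--> {1, 2, 3, 4, 5}  [seen]
{1, 2, 3, 4, 5} --a--> {1, 2, 3, 4, 5}  [seen]
{1, 2, 3, 4, 5} --b--> {1, 2, 3, 4, 5}  [seen]
{2, 3, 4, 5} --a--> {1, 2, 3, 4, 5}  [seen]
{2, 3, 4, 5} --b--> {1, 2, 3, 4, 5}  [seen]
Reachable DFA states: {1}, {2, 3}, {1, 2, 3, 4, 5}, {2, 3, 4, 5}.
Accepting DFA states (contain an NFA accepting state): {1}, {2, 3}, {1, 2, 3, 4, 5}, {2, 3, 4, 5}.

4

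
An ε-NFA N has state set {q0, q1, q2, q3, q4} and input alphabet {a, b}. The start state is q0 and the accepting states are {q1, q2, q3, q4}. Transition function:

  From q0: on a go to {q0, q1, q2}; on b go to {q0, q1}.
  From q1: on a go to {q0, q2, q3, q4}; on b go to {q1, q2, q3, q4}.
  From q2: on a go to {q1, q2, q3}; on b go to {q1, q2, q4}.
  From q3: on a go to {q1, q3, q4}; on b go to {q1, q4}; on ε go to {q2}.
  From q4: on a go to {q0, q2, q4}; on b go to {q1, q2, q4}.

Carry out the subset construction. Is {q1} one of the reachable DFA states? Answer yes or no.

no

Start state of the DFA: {q0} (ε-closure of the NFA start).
{q0} --a--> {q0, q1, q2}  [new]
{q0} --b--> {q0, q1}  [new]
{q0, q1, q2} --a--> {q0, q1, q2, q3, q4}  [new]
{q0, q1, q2} --b--> {q0, q1, q2, q3, q4}  [seen]
{q0, q1} --a--> {q0, q1, q2, q3, q4}  [seen]
{q0, q1} --b--> {q0, q1, q2, q3, q4}  [seen]
{q0, q1, q2, q3, q4} --a--> {q0, q1, q2, q3, q4}  [seen]
{q0, q1, q2, q3, q4} --b--> {q0, q1, q2, q3, q4}  [seen]
Reachable DFA states: {q0}, {q0, q1, q2}, {q0, q1}, {q0, q1, q2, q3, q4}.
{q1} is not among them.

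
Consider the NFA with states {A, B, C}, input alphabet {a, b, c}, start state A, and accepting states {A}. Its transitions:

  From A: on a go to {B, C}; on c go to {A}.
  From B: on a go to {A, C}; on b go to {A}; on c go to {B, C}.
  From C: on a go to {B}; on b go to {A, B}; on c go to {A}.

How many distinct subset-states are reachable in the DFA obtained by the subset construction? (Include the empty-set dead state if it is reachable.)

Start state of the DFA: {A}.
{A} --a--> {B, C}  [new]
{A} --b--> ∅  [new]
{A} --c--> {A}  [seen]
{B, C} --a--> {A, B, C}  [new]
{B, C} --b--> {A, B}  [new]
{B, C} --c--> {A, B, C}  [seen]
∅ --a--> ∅  [seen]
∅ --b--> ∅  [seen]
∅ --c--> ∅  [seen]
{A, B, C} --a--> {A, B, C}  [seen]
{A, B, C} --b--> {A, B}  [seen]
{A, B, C} --c--> {A, B, C}  [seen]
{A, B} --a--> {A, B, C}  [seen]
{A, B} --b--> {A}  [seen]
{A, B} --c--> {A, B, C}  [seen]
Reachable DFA states: {A}, {B, C}, ∅, {A, B, C}, {A, B}.

5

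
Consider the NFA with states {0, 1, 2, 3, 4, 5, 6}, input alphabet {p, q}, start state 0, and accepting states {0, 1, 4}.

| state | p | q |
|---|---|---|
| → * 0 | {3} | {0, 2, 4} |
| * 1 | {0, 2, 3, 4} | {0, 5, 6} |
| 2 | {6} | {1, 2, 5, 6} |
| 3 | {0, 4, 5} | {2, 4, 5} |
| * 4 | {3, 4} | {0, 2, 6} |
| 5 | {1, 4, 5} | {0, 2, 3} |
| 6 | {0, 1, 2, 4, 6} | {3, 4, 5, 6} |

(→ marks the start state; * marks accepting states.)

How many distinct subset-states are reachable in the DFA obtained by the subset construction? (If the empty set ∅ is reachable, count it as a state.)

14

Start state of the DFA: {0}.
{0} --p--> {3}  [new]
{0} --q--> {0, 2, 4}  [new]
{3} --p--> {0, 4, 5}  [new]
{3} --q--> {2, 4, 5}  [new]
{0, 2, 4} --p--> {3, 4, 6}  [new]
{0, 2, 4} --q--> {0, 1, 2, 4, 5, 6}  [new]
{0, 4, 5} --p--> {1, 3, 4, 5}  [new]
{0, 4, 5} --q--> {0, 2, 3, 4, 6}  [new]
{2, 4, 5} --p--> {1, 3, 4, 5, 6}  [new]
{2, 4, 5} --q--> {0, 1, 2, 3, 5, 6}  [new]
{3, 4, 6} --p--> {0, 1, 2, 3, 4, 5, 6}  [new]
{3, 4, 6} --q--> {0, 2, 3, 4, 5, 6}  [new]
{0, 1, 2, 4, 5, 6} --p--> {0, 1, 2, 3, 4, 5, 6}  [seen]
{0, 1, 2, 4, 5, 6} --q--> {0, 1, 2, 3, 4, 5, 6}  [seen]
{1, 3, 4, 5} --p--> {0, 1, 2, 3, 4, 5}  [new]
{1, 3, 4, 5} --q--> {0, 2, 3, 4, 5, 6}  [seen]
{0, 2, 3, 4, 6} --p--> {0, 1, 2, 3, 4, 5, 6}  [seen]
{0, 2, 3, 4, 6} --q--> {0, 1, 2, 3, 4, 5, 6}  [seen]
{1, 3, 4, 5, 6} --p--> {0, 1, 2, 3, 4, 5, 6}  [seen]
{1, 3, 4, 5, 6} --q--> {0, 2, 3, 4, 5, 6}  [seen]
{0, 1, 2, 3, 5, 6} --p--> {0, 1, 2, 3, 4, 5, 6}  [seen]
{0, 1, 2, 3, 5, 6} --q--> {0, 1, 2, 3, 4, 5, 6}  [seen]
{0, 1, 2, 3, 4, 5, 6} --p--> {0, 1, 2, 3, 4, 5, 6}  [seen]
{0, 1, 2, 3, 4, 5, 6} --q--> {0, 1, 2, 3, 4, 5, 6}  [seen]
{0, 2, 3, 4, 5, 6} --p--> {0, 1, 2, 3, 4, 5, 6}  [seen]
{0, 2, 3, 4, 5, 6} --q--> {0, 1, 2, 3, 4, 5, 6}  [seen]
{0, 1, 2, 3, 4, 5} --p--> {0, 1, 2, 3, 4, 5, 6}  [seen]
{0, 1, 2, 3, 4, 5} --q--> {0, 1, 2, 3, 4, 5, 6}  [seen]
Reachable DFA states: {0}, {3}, {0, 2, 4}, {0, 4, 5}, {2, 4, 5}, {3, 4, 6}, {0, 1, 2, 4, 5, 6}, {1, 3, 4, 5}, {0, 2, 3, 4, 6}, {1, 3, 4, 5, 6}, {0, 1, 2, 3, 5, 6}, {0, 1, 2, 3, 4, 5, 6}, {0, 2, 3, 4, 5, 6}, {0, 1, 2, 3, 4, 5}.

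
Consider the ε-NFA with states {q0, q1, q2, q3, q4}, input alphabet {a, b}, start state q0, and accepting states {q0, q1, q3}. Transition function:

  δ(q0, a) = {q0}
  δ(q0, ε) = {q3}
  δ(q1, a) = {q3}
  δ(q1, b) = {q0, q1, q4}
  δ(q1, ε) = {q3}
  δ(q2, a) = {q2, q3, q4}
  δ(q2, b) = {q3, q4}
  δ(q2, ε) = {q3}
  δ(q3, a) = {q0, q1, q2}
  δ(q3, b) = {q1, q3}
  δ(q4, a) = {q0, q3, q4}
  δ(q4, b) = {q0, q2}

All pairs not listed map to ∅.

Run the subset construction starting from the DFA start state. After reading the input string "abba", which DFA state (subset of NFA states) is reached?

Start: {q0, q3}.
δ(q0,a) = {q0}; δ(q3,a) = {q0, q1, q2}.
Union: {q0, q1, q2}.
ε-closure gives {q0, q1, q2, q3}.
After a: {q0, q1, q2, q3}.
δ(q0,b) = ∅; δ(q1,b) = {q0, q1, q4}; δ(q2,b) = {q3, q4}; δ(q3,b) = {q1, q3}.
Union: {q0, q1, q3, q4}.
After b: {q0, q1, q3, q4}.
δ(q0,b) = ∅; δ(q1,b) = {q0, q1, q4}; δ(q3,b) = {q1, q3}; δ(q4,b) = {q0, q2}.
Union: {q0, q1, q2, q3, q4}.
After b: {q0, q1, q2, q3, q4}.
δ(q0,a) = {q0}; δ(q1,a) = {q3}; δ(q2,a) = {q2, q3, q4}; δ(q3,a) = {q0, q1, q2}; δ(q4,a) = {q0, q3, q4}.
Union: {q0, q1, q2, q3, q4}.
After a: {q0, q1, q2, q3, q4}.

{q0, q1, q2, q3, q4}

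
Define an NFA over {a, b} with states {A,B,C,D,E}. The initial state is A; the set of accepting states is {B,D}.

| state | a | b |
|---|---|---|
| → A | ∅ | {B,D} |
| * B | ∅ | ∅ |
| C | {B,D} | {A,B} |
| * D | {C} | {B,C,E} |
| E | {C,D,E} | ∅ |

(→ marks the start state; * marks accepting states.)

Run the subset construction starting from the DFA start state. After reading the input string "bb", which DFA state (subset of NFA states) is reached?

Start: {A}.
δ(A,b) = {B,D}.
Union: {B,D}.
After b: {B,D}.
δ(B,b) = ∅; δ(D,b) = {B,C,E}.
Union: {B,C,E}.
After b: {B,C,E}.

{B,C,E}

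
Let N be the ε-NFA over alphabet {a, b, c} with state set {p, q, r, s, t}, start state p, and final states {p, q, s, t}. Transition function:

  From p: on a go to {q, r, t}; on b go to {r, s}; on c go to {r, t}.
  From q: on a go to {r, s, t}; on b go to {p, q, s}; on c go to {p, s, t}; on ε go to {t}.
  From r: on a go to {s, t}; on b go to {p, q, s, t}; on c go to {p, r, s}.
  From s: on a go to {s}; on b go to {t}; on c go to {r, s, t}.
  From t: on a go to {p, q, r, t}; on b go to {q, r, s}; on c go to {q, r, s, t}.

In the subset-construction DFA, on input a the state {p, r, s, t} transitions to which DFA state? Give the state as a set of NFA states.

δ(p,a) = {q, r, t}; δ(r,a) = {s, t}; δ(s,a) = {s}; δ(t,a) = {p, q, r, t}.
Union: {p, q, r, s, t}.

{p, q, r, s, t}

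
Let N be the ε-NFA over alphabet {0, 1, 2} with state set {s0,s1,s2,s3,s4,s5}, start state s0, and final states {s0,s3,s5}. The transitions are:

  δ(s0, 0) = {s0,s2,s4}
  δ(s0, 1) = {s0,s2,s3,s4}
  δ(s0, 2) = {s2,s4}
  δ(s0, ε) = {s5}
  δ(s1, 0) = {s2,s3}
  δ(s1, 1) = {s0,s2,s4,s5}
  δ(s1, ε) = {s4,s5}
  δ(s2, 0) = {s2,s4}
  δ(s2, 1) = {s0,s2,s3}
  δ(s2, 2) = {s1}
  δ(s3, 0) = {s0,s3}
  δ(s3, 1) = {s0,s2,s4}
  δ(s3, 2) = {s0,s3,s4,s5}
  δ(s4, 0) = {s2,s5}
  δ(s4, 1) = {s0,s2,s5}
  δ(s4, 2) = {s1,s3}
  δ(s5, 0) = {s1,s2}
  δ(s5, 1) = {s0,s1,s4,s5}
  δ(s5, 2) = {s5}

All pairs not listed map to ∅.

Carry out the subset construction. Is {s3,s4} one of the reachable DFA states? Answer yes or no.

Start state of the DFA: {s0,s5} (ε-closure of the NFA start).
{s0,s5} --0--> {s0,s1,s2,s4,s5}  [new]
{s0,s5} --1--> {s0,s1,s2,s3,s4,s5}  [new]
{s0,s5} --2--> {s2,s4,s5}  [new]
{s0,s1,s2,s4,s5} --0--> {s0,s1,s2,s3,s4,s5}  [seen]
{s0,s1,s2,s4,s5} --1--> {s0,s1,s2,s3,s4,s5}  [seen]
{s0,s1,s2,s4,s5} --2--> {s1,s2,s3,s4,s5}  [new]
{s0,s1,s2,s3,s4,s5} --0--> {s0,s1,s2,s3,s4,s5}  [seen]
{s0,s1,s2,s3,s4,s5} --1--> {s0,s1,s2,s3,s4,s5}  [seen]
{s0,s1,s2,s3,s4,s5} --2--> {s0,s1,s2,s3,s4,s5}  [seen]
{s2,s4,s5} --0--> {s1,s2,s4,s5}  [new]
{s2,s4,s5} --1--> {s0,s1,s2,s3,s4,s5}  [seen]
{s2,s4,s5} --2--> {s1,s3,s4,s5}  [new]
{s1,s2,s3,s4,s5} --0--> {s0,s1,s2,s3,s4,s5}  [seen]
{s1,s2,s3,s4,s5} --1--> {s0,s1,s2,s3,s4,s5}  [seen]
{s1,s2,s3,s4,s5} --2--> {s0,s1,s3,s4,s5}  [new]
{s1,s2,s4,s5} --0--> {s1,s2,s3,s4,s5}  [seen]
{s1,s2,s4,s5} --1--> {s0,s1,s2,s3,s4,s5}  [seen]
{s1,s2,s4,s5} --2--> {s1,s3,s4,s5}  [seen]
{s1,s3,s4,s5} --0--> {s0,s1,s2,s3,s4,s5}  [seen]
{s1,s3,s4,s5} --1--> {s0,s1,s2,s4,s5}  [seen]
{s1,s3,s4,s5} --2--> {s0,s1,s3,s4,s5}  [seen]
{s0,s1,s3,s4,s5} --0--> {s0,s1,s2,s3,s4,s5}  [seen]
{s0,s1,s3,s4,s5} --1--> {s0,s1,s2,s3,s4,s5}  [seen]
{s0,s1,s3,s4,s5} --2--> {s0,s1,s2,s3,s4,s5}  [seen]
Reachable DFA states: {s0,s5}, {s0,s1,s2,s4,s5}, {s0,s1,s2,s3,s4,s5}, {s2,s4,s5}, {s1,s2,s3,s4,s5}, {s1,s2,s4,s5}, {s1,s3,s4,s5}, {s0,s1,s3,s4,s5}.
{s3,s4} is not among them.

no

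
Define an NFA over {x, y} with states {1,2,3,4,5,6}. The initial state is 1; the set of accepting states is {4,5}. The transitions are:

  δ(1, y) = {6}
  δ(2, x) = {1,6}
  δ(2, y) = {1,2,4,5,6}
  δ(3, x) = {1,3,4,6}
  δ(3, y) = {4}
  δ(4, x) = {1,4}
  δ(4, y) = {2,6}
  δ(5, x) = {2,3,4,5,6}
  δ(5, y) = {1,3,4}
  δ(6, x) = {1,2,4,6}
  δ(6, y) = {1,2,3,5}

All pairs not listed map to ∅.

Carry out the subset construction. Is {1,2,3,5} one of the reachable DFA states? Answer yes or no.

yes

Start state of the DFA: {1}.
{1} --x--> ∅  [new]
{1} --y--> {6}  [new]
∅ --x--> ∅  [seen]
∅ --y--> ∅  [seen]
{6} --x--> {1,2,4,6}  [new]
{6} --y--> {1,2,3,5}  [new]
{1,2,4,6} --x--> {1,2,4,6}  [seen]
{1,2,4,6} --y--> {1,2,3,4,5,6}  [new]
{1,2,3,5} --x--> {1,2,3,4,5,6}  [seen]
{1,2,3,5} --y--> {1,2,3,4,5,6}  [seen]
{1,2,3,4,5,6} --x--> {1,2,3,4,5,6}  [seen]
{1,2,3,4,5,6} --y--> {1,2,3,4,5,6}  [seen]
Reachable DFA states: {1}, ∅, {6}, {1,2,4,6}, {1,2,3,5}, {1,2,3,4,5,6}.
{1,2,3,5} is among them.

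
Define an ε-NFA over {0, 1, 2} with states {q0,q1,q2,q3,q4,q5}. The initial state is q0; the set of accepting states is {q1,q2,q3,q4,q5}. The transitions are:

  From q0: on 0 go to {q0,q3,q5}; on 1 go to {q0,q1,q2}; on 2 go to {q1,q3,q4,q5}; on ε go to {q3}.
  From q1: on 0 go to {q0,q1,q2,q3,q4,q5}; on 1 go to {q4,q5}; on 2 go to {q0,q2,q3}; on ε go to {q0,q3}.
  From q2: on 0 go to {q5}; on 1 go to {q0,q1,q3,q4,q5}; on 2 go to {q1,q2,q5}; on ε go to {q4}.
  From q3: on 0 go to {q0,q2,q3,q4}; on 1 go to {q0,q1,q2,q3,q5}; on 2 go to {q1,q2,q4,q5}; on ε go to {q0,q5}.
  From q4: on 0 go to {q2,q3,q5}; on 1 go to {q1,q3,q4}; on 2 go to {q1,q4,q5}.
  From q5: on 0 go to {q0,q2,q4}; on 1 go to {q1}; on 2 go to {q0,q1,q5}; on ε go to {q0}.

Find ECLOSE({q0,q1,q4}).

{q0,q1,q3,q4,q5}

Begin with {q0,q1,q4}.
q0 →ε {q3}; add q3.
q3 →ε {q0,q5}; add q5.
ε-closure = {q0,q1,q3,q4,q5}.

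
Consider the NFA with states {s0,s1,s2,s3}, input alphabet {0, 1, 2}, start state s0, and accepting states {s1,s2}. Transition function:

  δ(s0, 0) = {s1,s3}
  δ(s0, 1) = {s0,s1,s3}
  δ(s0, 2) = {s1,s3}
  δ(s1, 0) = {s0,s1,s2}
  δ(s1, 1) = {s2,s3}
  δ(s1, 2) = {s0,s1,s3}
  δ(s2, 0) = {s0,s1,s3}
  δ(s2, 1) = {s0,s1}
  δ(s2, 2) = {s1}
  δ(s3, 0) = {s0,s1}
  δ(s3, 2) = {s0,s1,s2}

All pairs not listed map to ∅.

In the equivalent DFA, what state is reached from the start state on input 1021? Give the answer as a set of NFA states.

{s0,s1,s2,s3}

Start: {s0}.
δ(s0,1) = {s0,s1,s3}.
Union: {s0,s1,s3}.
After 1: {s0,s1,s3}.
δ(s0,0) = {s1,s3}; δ(s1,0) = {s0,s1,s2}; δ(s3,0) = {s0,s1}.
Union: {s0,s1,s2,s3}.
After 0: {s0,s1,s2,s3}.
δ(s0,2) = {s1,s3}; δ(s1,2) = {s0,s1,s3}; δ(s2,2) = {s1}; δ(s3,2) = {s0,s1,s2}.
Union: {s0,s1,s2,s3}.
After 2: {s0,s1,s2,s3}.
δ(s0,1) = {s0,s1,s3}; δ(s1,1) = {s2,s3}; δ(s2,1) = {s0,s1}; δ(s3,1) = ∅.
Union: {s0,s1,s2,s3}.
After 1: {s0,s1,s2,s3}.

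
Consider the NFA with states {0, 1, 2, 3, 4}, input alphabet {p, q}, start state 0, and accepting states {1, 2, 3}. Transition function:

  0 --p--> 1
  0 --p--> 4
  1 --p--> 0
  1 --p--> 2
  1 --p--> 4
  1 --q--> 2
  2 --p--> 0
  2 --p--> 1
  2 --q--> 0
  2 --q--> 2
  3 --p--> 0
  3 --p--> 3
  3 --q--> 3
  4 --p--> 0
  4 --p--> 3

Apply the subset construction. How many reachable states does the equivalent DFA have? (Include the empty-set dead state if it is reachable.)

14

Start state of the DFA: {0}.
{0} --p--> {1, 4}  [new]
{0} --q--> ∅  [new]
{1, 4} --p--> {0, 2, 3, 4}  [new]
{1, 4} --q--> {2}  [new]
∅ --p--> ∅  [seen]
∅ --q--> ∅  [seen]
{0, 2, 3, 4} --p--> {0, 1, 3, 4}  [new]
{0, 2, 3, 4} --q--> {0, 2, 3}  [new]
{2} --p--> {0, 1}  [new]
{2} --q--> {0, 2}  [new]
{0, 1, 3, 4} --p--> {0, 1, 2, 3, 4}  [new]
{0, 1, 3, 4} --q--> {2, 3}  [new]
{0, 2, 3} --p--> {0, 1, 3, 4}  [seen]
{0, 2, 3} --q--> {0, 2, 3}  [seen]
{0, 1} --p--> {0, 1, 2, 4}  [new]
{0, 1} --q--> {2}  [seen]
{0, 2} --p--> {0, 1, 4}  [new]
{0, 2} --q--> {0, 2}  [seen]
{0, 1, 2, 3, 4} --p--> {0, 1, 2, 3, 4}  [seen]
{0, 1, 2, 3, 4} --q--> {0, 2, 3}  [seen]
{2, 3} --p--> {0, 1, 3}  [new]
{2, 3} --q--> {0, 2, 3}  [seen]
{0, 1, 2, 4} --p--> {0, 1, 2, 3, 4}  [seen]
{0, 1, 2, 4} --q--> {0, 2}  [seen]
{0, 1, 4} --p--> {0, 1, 2, 3, 4}  [seen]
{0, 1, 4} --q--> {2}  [seen]
{0, 1, 3} --p--> {0, 1, 2, 3, 4}  [seen]
{0, 1, 3} --q--> {2, 3}  [seen]
Reachable DFA states: {0}, {1, 4}, ∅, {0, 2, 3, 4}, {2}, {0, 1, 3, 4}, {0, 2, 3}, {0, 1}, {0, 2}, {0, 1, 2, 3, 4}, {2, 3}, {0, 1, 2, 4}, {0, 1, 4}, {0, 1, 3}.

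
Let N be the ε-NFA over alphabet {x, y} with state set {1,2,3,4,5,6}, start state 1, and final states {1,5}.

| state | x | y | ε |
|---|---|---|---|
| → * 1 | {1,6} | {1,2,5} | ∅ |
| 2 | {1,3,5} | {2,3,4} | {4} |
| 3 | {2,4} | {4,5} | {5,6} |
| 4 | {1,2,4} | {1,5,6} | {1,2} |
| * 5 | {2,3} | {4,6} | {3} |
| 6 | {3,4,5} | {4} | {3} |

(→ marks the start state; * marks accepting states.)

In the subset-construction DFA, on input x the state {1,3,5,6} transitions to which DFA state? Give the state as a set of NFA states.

δ(1,x) = {1,6}; δ(3,x) = {2,4}; δ(5,x) = {2,3}; δ(6,x) = {3,4,5}.
Union: {1,2,3,4,5,6}.

{1,2,3,4,5,6}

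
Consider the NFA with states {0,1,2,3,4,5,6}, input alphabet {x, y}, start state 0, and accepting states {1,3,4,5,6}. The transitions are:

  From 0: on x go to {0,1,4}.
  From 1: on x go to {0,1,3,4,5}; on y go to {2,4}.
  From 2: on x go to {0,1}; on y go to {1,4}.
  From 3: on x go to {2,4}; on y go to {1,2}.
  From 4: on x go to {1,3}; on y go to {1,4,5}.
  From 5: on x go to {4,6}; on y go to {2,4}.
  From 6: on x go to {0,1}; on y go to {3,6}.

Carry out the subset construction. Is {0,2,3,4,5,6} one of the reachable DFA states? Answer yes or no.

Start state of the DFA: {0}.
{0} --x--> {0,1,4}  [new]
{0} --y--> ∅  [new]
{0,1,4} --x--> {0,1,3,4,5}  [new]
{0,1,4} --y--> {1,2,4,5}  [new]
∅ --x--> ∅  [seen]
∅ --y--> ∅  [seen]
{0,1,3,4,5} --x--> {0,1,2,3,4,5,6}  [new]
{0,1,3,4,5} --y--> {1,2,4,5}  [seen]
{1,2,4,5} --x--> {0,1,3,4,5,6}  [new]
{1,2,4,5} --y--> {1,2,4,5}  [seen]
{0,1,2,3,4,5,6} --x--> {0,1,2,3,4,5,6}  [seen]
{0,1,2,3,4,5,6} --y--> {1,2,3,4,5,6}  [new]
{0,1,3,4,5,6} --x--> {0,1,2,3,4,5,6}  [seen]
{0,1,3,4,5,6} --y--> {1,2,3,4,5,6}  [seen]
{1,2,3,4,5,6} --x--> {0,1,2,3,4,5,6}  [seen]
{1,2,3,4,5,6} --y--> {1,2,3,4,5,6}  [seen]
Reachable DFA states: {0}, {0,1,4}, ∅, {0,1,3,4,5}, {1,2,4,5}, {0,1,2,3,4,5,6}, {0,1,3,4,5,6}, {1,2,3,4,5,6}.
{0,2,3,4,5,6} is not among them.

no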